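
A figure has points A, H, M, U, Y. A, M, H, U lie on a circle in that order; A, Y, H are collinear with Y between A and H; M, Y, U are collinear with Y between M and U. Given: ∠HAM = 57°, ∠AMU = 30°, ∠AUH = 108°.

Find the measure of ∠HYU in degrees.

∠HYU = 93°

1. ∠HUM = 57°  [same arc MH]
2. ∠AHU = 30°  [same arc AU]
3. ∠HYU = 93°  [△HYU]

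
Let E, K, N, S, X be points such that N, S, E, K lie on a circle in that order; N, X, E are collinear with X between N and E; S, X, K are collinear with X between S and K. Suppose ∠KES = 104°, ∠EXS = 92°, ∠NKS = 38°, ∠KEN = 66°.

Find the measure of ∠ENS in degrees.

∠ENS = 26°

1. ∠KNS = 76°  [cyclic NSEK, opposite ∠N+∠E]
2. ∠NXS = 88°  [linear pair at X on NE]
3. ∠KSN = 66°  [△NSK]
4. ∠ENS = 26°  [△NXS]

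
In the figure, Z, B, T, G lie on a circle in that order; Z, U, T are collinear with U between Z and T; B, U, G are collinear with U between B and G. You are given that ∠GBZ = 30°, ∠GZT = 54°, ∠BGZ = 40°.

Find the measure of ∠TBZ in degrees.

1. ∠GTZ = 30°  [same arc ZG]
2. ∠TGZ = 96°  [△ZTG]
3. ∠TBZ = 84°  [cyclic ZBTG, opposite ∠B+∠G]

∠TBZ = 84°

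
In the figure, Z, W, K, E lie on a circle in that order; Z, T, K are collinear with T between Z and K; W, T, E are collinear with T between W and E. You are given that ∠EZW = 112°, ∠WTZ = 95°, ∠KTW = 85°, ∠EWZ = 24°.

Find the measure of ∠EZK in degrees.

∠EZK = 51°

1. ∠WEZ = 44°  [△ZWE]
2. ∠ETZ = 85°  [vertical angles at T]
3. ∠EZK = 51°  [△ZTE]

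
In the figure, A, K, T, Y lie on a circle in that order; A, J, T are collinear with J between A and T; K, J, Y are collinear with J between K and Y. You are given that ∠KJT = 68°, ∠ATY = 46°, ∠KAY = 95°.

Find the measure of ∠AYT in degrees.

1. ∠AJY = 68°  [vertical angles at J]
2. ∠AKY = 46°  [same arc AY]
3. ∠AYK = 39°  [△AKY]
4. ∠TAY = 73°  [△AJY]
5. ∠AYT = 61°  [△ATY]

∠AYT = 61°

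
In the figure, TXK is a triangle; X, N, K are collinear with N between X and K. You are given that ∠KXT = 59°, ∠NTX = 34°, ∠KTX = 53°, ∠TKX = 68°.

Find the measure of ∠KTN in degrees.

1. ∠NXT = 59°  [N on ray XK]
2. ∠TNX = 87°  [△TXN]
3. ∠NKT = 68°  [N on ray KX]
4. ∠KNT = 93°  [linear pair at N on XK]
5. ∠KTN = 19°  [△TNK]

∠KTN = 19°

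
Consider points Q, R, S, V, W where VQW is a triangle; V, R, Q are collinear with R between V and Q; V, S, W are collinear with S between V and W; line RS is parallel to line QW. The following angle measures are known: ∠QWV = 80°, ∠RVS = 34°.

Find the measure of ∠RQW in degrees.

1. ∠RSV = 80°  [RS∥QW, corresponding at S]
2. ∠SRV = 66°  [△VRS]
3. ∠QRS = 114°  [linear pair at R on VQ]
4. ∠RQW = 66°  [RS∥QW, co-interior at Q–R]

∠RQW = 66°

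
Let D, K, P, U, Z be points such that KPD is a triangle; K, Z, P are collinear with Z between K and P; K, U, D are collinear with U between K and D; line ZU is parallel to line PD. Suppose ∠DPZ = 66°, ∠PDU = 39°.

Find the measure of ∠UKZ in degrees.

1. ∠DPK = 66°  [Z on ray PK]
2. ∠KDP = 39°  [U on ray DK]
3. ∠DKP = 75°  [△KPD]
4. ∠UKZ = 75°  [Z on KP, U on KD]

∠UKZ = 75°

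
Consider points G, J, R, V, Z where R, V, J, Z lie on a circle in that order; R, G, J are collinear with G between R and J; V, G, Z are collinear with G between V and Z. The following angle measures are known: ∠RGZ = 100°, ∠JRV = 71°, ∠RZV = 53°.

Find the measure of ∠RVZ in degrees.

∠RVZ = 29°

1. ∠JGV = 100°  [vertical angles at G]
2. ∠RGV = 80°  [linear pair at G on RJ]
3. ∠RVZ = 29°  [△RGV]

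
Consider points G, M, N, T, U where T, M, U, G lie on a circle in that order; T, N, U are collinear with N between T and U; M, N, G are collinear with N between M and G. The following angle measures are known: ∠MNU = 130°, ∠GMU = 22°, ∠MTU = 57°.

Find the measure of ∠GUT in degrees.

∠GUT = 73°

1. ∠GNT = 130°  [vertical angles at N]
2. ∠MGU = 57°  [same arc MU]
3. ∠GNU = 50°  [linear pair at N on TU]
4. ∠GUT = 73°  [△UNG]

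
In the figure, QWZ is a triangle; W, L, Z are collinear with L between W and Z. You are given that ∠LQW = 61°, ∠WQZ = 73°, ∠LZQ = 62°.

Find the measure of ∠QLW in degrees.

∠QLW = 74°

1. ∠QZW = 62°  [L on ray ZW]
2. ∠QWZ = 45°  [△QWZ]
3. ∠LWQ = 45°  [L on ray WZ]
4. ∠QLW = 74°  [△QWL]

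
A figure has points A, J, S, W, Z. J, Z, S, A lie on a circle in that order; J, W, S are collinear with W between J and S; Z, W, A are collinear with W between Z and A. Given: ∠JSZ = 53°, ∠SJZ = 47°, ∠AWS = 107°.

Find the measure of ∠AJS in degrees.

1. ∠JAZ = 53°  [same arc JZ]
2. ∠AWJ = 73°  [linear pair at W on JS]
3. ∠AJS = 54°  [△JWA]

∠AJS = 54°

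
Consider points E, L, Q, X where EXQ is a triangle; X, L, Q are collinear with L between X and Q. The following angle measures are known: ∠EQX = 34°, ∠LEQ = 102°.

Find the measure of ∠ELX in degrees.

∠ELX = 136°

1. ∠EQL = 34°  [L on ray QX]
2. ∠ELQ = 44°  [△ELQ]
3. ∠ELX = 136°  [linear pair at L on XQ]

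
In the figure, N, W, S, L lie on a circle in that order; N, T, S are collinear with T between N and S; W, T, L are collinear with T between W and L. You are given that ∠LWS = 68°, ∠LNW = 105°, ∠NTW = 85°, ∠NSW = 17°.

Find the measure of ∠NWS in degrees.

∠NWS = 126°

1. ∠LSW = 75°  [cyclic NWSL, opposite ∠N+∠S]
2. ∠SLW = 37°  [△WSL]
3. ∠SNW = 37°  [same arc WS]
4. ∠NWS = 126°  [△NWS]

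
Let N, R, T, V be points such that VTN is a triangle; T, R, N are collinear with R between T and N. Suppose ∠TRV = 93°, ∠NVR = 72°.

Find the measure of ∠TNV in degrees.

∠TNV = 21°

1. ∠NRV = 87°  [linear pair at R on TN]
2. ∠RNV = 21°  [△VRN]
3. ∠TNV = 21°  [R on ray NT]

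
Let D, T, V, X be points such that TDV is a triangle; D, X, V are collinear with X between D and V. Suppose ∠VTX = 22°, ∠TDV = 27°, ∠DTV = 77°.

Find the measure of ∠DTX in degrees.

1. ∠DVT = 76°  [△TDV]
2. ∠TDX = 27°  [X on ray DV]
3. ∠TVX = 76°  [X on ray VD]
4. ∠TXV = 82°  [△TXV]
5. ∠DXT = 98°  [linear pair at X on DV]
6. ∠DTX = 55°  [△TDX]

∠DTX = 55°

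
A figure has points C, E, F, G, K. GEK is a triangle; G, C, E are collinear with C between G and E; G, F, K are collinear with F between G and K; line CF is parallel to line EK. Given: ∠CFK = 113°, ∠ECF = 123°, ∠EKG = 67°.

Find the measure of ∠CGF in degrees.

∠CGF = 56°

1. ∠CFG = 67°  [linear pair at F on GK]
2. ∠FCG = 57°  [linear pair at C on GE]
3. ∠CGF = 56°  [△GCF]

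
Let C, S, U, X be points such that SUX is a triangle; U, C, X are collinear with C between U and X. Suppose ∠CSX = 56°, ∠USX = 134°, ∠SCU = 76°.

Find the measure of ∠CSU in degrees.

∠CSU = 78°

1. ∠SCX = 104°  [linear pair at C on UX]
2. ∠CXS = 20°  [△SCX]
3. ∠SXU = 20°  [C on ray XU]
4. ∠SUX = 26°  [△SUX]
5. ∠CUS = 26°  [C on ray UX]
6. ∠CSU = 78°  [△SUC]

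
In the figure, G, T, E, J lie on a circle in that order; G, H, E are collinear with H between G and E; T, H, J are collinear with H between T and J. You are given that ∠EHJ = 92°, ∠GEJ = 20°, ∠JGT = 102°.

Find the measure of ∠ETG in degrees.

1. ∠GHT = 92°  [vertical angles at H]
2. ∠GTJ = 20°  [same arc GJ]
3. ∠GJT = 58°  [△GTJ]
4. ∠EGT = 68°  [△GHT]
5. ∠GET = 58°  [same arc GT]
6. ∠ETG = 54°  [△GTE]

∠ETG = 54°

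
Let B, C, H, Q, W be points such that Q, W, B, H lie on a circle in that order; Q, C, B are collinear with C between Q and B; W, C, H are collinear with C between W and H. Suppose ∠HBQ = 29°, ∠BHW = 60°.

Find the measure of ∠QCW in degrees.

∠QCW = 91°

1. ∠HWQ = 29°  [same arc QH]
2. ∠BQW = 60°  [same arc WB]
3. ∠QCW = 91°  [△QCW]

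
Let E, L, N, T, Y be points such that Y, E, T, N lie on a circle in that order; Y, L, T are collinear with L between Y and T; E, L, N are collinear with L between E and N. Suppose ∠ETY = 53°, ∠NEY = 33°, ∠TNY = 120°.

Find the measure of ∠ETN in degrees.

∠ETN = 86°

1. ∠ENY = 53°  [same arc YE]
2. ∠EYN = 94°  [△YEN]
3. ∠ETN = 86°  [cyclic YETN, opposite ∠Y+∠T]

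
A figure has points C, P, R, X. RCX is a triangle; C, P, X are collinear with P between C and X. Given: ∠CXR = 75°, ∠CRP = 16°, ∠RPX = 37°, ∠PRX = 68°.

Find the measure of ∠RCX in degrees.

∠RCX = 21°

1. ∠CPR = 143°  [linear pair at P on CX]
2. ∠PCR = 21°  [△RCP]
3. ∠RCX = 21°  [P on ray CX]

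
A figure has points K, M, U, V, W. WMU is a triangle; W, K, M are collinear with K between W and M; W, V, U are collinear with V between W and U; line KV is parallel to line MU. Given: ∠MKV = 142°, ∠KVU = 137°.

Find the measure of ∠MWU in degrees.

∠MWU = 99°

1. ∠VKW = 38°  [linear pair at K on WM]
2. ∠KVW = 43°  [linear pair at V on WU]
3. ∠KWV = 99°  [△WKV]
4. ∠MWU = 99°  [K on WM, V on WU]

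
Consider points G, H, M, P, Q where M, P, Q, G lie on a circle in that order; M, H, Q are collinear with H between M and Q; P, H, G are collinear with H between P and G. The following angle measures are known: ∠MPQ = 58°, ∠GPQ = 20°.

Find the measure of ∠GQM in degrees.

∠GQM = 38°

1. ∠MGQ = 122°  [cyclic MPQG, opposite ∠P+∠G]
2. ∠GMQ = 20°  [same arc QG]
3. ∠GQM = 38°  [△MQG]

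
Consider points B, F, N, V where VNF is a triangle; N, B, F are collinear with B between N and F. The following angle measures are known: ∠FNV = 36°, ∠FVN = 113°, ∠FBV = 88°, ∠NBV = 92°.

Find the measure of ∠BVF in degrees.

1. ∠NFV = 31°  [△VNF]
2. ∠BFV = 31°  [B on ray FN]
3. ∠BVF = 61°  [△VBF]

∠BVF = 61°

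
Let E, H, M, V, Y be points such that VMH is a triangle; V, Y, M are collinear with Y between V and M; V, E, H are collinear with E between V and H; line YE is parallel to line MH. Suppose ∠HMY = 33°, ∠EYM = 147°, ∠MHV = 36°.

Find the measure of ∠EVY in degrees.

1. ∠EYV = 33°  [linear pair at Y on VM]
2. ∠VEY = 36°  [YE∥MH, corresponding at E]
3. ∠EVY = 111°  [△VYE]

∠EVY = 111°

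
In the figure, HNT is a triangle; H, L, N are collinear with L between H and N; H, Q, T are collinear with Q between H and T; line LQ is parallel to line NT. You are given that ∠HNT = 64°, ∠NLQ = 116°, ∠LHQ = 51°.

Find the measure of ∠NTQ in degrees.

∠NTQ = 65°

1. ∠HLQ = 64°  [LQ∥NT, corresponding at L]
2. ∠HQL = 65°  [△HLQ]
3. ∠LQT = 115°  [linear pair at Q on HT]
4. ∠NTQ = 65°  [LQ∥NT, co-interior at T–Q]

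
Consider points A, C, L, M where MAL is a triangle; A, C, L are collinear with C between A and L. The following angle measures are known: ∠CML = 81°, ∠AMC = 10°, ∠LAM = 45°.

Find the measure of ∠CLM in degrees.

1. ∠CAM = 45°  [C on ray AL]
2. ∠ACM = 125°  [△MAC]
3. ∠LCM = 55°  [linear pair at C on AL]
4. ∠CLM = 44°  [△MCL]

∠CLM = 44°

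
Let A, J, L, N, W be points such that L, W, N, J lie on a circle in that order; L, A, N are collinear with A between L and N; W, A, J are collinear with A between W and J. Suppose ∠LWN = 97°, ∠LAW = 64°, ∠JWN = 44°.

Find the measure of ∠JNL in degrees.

1. ∠LJN = 83°  [cyclic LWNJ, opposite ∠W+∠J]
2. ∠JLN = 44°  [same arc NJ]
3. ∠JNL = 53°  [△LNJ]

∠JNL = 53°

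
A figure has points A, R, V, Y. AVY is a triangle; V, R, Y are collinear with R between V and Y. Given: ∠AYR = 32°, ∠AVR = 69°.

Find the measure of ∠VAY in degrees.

∠VAY = 79°

1. ∠AYV = 32°  [R on ray YV]
2. ∠AVY = 69°  [R on ray VY]
3. ∠VAY = 79°  [△AVY]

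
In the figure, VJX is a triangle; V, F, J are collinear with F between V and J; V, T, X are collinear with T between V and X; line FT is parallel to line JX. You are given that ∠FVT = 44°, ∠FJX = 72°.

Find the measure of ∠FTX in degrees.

∠FTX = 116°

1. ∠JVX = 44°  [F on VJ, T on VX]
2. ∠VJX = 72°  [F on ray JV]
3. ∠JXV = 64°  [△VJX]
4. ∠FTV = 64°  [FT∥JX, corresponding at T]
5. ∠FTX = 116°  [linear pair at T on VX]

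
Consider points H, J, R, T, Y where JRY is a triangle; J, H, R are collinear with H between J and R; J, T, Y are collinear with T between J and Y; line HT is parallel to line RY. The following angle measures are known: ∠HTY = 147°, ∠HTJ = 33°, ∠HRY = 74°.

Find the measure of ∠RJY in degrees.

1. ∠JYR = 33°  [HT∥RY, corresponding at T]
2. ∠JRY = 74°  [H on ray RJ]
3. ∠RJY = 73°  [△JRY]

∠RJY = 73°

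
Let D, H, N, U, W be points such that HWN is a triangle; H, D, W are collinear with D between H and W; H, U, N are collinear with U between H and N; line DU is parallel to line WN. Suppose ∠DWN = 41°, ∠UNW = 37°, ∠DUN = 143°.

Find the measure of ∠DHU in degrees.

∠DHU = 102°

1. ∠HWN = 41°  [D on ray WH]
2. ∠DUH = 37°  [linear pair at U on HN]
3. ∠HDU = 41°  [DU∥WN, corresponding at D]
4. ∠DHU = 102°  [△HDU]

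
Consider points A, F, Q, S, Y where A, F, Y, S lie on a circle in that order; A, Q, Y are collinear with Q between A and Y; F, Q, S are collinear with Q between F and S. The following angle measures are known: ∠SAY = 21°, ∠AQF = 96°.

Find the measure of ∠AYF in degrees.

∠AYF = 75°

1. ∠SFY = 21°  [same arc YS]
2. ∠FQY = 84°  [linear pair at Q on AY]
3. ∠AYF = 75°  [△FQY]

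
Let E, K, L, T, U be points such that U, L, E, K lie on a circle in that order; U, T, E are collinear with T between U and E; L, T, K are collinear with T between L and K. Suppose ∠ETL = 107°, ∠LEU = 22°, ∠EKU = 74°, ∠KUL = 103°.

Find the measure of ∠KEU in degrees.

∠KEU = 55°

1. ∠LKU = 22°  [same arc UL]
2. ∠KLU = 55°  [△ULK]
3. ∠KEU = 55°  [same arc UK]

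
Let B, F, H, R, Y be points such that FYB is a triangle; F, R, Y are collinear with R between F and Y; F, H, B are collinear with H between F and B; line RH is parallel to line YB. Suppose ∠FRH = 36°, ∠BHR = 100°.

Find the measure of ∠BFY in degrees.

∠BFY = 64°

1. ∠FHR = 80°  [linear pair at H on FB]
2. ∠HFR = 64°  [△FRH]
3. ∠BFY = 64°  [R on FY, H on FB]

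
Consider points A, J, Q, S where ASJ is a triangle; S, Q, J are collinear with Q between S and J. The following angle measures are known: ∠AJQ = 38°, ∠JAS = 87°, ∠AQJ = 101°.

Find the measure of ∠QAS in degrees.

∠QAS = 46°

1. ∠AJS = 38°  [Q on ray JS]
2. ∠ASJ = 55°  [△ASJ]
3. ∠AQS = 79°  [linear pair at Q on SJ]
4. ∠ASQ = 55°  [Q on ray SJ]
5. ∠QAS = 46°  [△ASQ]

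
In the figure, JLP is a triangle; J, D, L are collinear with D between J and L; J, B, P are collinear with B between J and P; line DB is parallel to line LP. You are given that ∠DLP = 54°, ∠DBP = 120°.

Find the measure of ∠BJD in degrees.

1. ∠JLP = 54°  [D on ray LJ]
2. ∠DBJ = 60°  [linear pair at B on JP]
3. ∠BDJ = 54°  [DB∥LP, corresponding at D]
4. ∠BJD = 66°  [△JDB]

∠BJD = 66°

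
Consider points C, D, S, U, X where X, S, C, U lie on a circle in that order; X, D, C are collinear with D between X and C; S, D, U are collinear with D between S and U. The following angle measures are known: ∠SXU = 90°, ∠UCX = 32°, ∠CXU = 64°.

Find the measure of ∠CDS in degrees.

1. ∠USX = 32°  [same arc XU]
2. ∠CSU = 64°  [same arc CU]
3. ∠SUX = 58°  [△XSU]
4. ∠SCX = 58°  [same arc XS]
5. ∠CDS = 58°  [△SDC]

∠CDS = 58°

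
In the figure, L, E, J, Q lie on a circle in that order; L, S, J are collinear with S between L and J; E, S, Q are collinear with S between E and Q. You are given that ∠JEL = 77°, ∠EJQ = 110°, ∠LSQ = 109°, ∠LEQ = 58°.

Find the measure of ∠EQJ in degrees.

∠EQJ = 51°

1. ∠JSQ = 71°  [linear pair at S on LJ]
2. ∠LJQ = 58°  [same arc LQ]
3. ∠EQJ = 51°  [△JSQ]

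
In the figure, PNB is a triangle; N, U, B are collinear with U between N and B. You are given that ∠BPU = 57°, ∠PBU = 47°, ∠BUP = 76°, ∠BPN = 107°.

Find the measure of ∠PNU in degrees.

∠PNU = 26°

1. ∠NBP = 47°  [U on ray BN]
2. ∠BNP = 26°  [△PNB]
3. ∠PNU = 26°  [U on ray NB]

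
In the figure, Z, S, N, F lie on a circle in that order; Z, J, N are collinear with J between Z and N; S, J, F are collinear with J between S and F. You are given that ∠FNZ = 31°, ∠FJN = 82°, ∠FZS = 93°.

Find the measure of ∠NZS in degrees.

∠NZS = 67°

1. ∠FSZ = 31°  [same arc ZF]
2. ∠SJZ = 82°  [vertical angles at J]
3. ∠NZS = 67°  [△ZJS]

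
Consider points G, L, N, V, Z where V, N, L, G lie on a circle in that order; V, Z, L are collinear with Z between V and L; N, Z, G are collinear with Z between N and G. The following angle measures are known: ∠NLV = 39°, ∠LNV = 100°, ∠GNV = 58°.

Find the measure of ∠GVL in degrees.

1. ∠LGV = 80°  [cyclic VNLG, opposite ∠N+∠G]
2. ∠GLV = 58°  [same arc VG]
3. ∠GVL = 42°  [△VLG]

∠GVL = 42°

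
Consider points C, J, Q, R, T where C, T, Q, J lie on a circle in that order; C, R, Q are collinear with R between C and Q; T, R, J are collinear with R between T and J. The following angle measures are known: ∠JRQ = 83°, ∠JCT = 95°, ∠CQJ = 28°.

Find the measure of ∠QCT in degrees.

1. ∠CRT = 83°  [vertical angles at R]
2. ∠CTJ = 28°  [same arc CJ]
3. ∠QCT = 69°  [△CRT]

∠QCT = 69°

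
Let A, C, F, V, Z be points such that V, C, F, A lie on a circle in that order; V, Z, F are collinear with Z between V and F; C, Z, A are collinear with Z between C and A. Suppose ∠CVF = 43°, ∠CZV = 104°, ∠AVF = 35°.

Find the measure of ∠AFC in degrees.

∠AFC = 102°

1. ∠CAF = 43°  [same arc CF]
2. ∠ACF = 35°  [same arc FA]
3. ∠AFC = 102°  [△CFA]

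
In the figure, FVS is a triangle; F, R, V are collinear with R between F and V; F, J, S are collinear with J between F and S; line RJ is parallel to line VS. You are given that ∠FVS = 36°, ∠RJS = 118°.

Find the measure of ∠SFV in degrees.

∠SFV = 82°

1. ∠FRJ = 36°  [RJ∥VS, corresponding at R]
2. ∠FJR = 62°  [linear pair at J on FS]
3. ∠JFR = 82°  [△FRJ]
4. ∠SFV = 82°  [R on FV, J on FS]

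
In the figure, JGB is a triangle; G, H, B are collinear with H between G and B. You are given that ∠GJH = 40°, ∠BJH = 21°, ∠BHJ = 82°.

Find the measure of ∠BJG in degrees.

∠BJG = 61°

1. ∠HBJ = 77°  [△JHB]
2. ∠GHJ = 98°  [linear pair at H on GB]
3. ∠GBJ = 77°  [H on ray BG]
4. ∠HGJ = 42°  [△JGH]
5. ∠BGJ = 42°  [H on ray GB]
6. ∠BJG = 61°  [△JGB]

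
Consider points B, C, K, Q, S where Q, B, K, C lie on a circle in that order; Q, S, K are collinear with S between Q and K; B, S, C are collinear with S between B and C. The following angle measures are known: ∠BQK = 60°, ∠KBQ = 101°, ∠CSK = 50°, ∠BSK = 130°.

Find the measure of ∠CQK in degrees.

∠CQK = 31°

1. ∠BCK = 60°  [same arc BK]
2. ∠KCQ = 79°  [cyclic QBKC, opposite ∠B+∠C]
3. ∠CKQ = 70°  [△KSC]
4. ∠CQK = 31°  [△QKC]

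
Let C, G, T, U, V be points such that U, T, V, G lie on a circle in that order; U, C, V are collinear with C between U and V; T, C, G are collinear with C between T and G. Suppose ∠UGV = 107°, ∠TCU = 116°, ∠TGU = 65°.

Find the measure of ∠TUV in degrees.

∠TUV = 42°

1. ∠UTV = 73°  [cyclic UTVG, opposite ∠T+∠G]
2. ∠TVU = 65°  [same arc UT]
3. ∠TUV = 42°  [△UTV]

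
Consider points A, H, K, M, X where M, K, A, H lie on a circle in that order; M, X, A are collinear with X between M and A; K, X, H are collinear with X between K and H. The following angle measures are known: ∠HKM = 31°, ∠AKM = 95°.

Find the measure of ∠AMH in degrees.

1. ∠HAM = 31°  [same arc MH]
2. ∠AHM = 85°  [cyclic MKAH, opposite ∠K+∠H]
3. ∠AMH = 64°  [△MAH]

∠AMH = 64°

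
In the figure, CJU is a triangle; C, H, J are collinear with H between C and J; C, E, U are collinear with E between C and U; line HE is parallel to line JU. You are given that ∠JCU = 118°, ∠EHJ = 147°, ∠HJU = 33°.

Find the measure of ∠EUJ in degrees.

1. ∠CJU = 33°  [H on ray JC]
2. ∠CUJ = 29°  [△CJU]
3. ∠EUJ = 29°  [E on ray UC]

∠EUJ = 29°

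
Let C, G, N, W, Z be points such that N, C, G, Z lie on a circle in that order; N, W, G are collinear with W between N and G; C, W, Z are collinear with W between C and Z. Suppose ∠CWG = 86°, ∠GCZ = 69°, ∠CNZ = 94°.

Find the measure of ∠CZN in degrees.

∠CZN = 25°

1. ∠NWZ = 86°  [vertical angles at W]
2. ∠GNZ = 69°  [same arc GZ]
3. ∠CZN = 25°  [△NWZ]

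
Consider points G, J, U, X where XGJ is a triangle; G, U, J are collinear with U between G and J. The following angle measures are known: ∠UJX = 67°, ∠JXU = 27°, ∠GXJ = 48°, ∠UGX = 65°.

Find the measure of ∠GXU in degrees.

∠GXU = 21°

1. ∠JUX = 86°  [△XUJ]
2. ∠GUX = 94°  [linear pair at U on GJ]
3. ∠GXU = 21°  [△XGU]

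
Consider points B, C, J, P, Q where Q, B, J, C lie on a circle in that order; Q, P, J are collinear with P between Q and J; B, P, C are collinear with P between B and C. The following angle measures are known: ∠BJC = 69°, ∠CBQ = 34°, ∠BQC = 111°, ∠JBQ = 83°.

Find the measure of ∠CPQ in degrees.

1. ∠CJQ = 34°  [same arc QC]
2. ∠BCQ = 35°  [△QBC]
3. ∠JCQ = 97°  [cyclic QBJC, opposite ∠B+∠C]
4. ∠CQJ = 49°  [△QJC]
5. ∠CPQ = 96°  [△QPC]

∠CPQ = 96°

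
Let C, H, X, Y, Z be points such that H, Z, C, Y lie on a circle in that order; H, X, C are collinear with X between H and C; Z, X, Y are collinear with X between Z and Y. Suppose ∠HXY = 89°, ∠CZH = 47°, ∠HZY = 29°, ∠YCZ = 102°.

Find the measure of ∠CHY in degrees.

1. ∠CYH = 133°  [cyclic HZCY, opposite ∠Z+∠Y]
2. ∠HCY = 29°  [same arc HY]
3. ∠CHY = 18°  [△HCY]

∠CHY = 18°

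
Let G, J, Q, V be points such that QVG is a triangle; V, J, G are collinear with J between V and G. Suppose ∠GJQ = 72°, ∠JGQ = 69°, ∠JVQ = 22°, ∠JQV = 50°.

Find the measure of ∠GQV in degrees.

∠GQV = 89°

1. ∠QGV = 69°  [J on ray GV]
2. ∠GVQ = 22°  [J on ray VG]
3. ∠GQV = 89°  [△QVG]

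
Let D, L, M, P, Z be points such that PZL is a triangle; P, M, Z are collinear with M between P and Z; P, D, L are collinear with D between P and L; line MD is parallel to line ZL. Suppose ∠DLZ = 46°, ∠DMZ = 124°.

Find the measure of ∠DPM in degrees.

∠DPM = 78°

1. ∠PLZ = 46°  [D on ray LP]
2. ∠DMP = 56°  [linear pair at M on PZ]
3. ∠MDP = 46°  [MD∥ZL, corresponding at D]
4. ∠DPM = 78°  [△PMD]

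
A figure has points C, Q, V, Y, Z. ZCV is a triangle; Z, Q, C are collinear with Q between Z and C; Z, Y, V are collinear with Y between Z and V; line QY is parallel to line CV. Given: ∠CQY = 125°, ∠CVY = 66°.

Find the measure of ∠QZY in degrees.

1. ∠YQZ = 55°  [linear pair at Q on ZC]
2. ∠CVZ = 66°  [Y on ray VZ]
3. ∠VCZ = 55°  [QY∥CV, corresponding at Q]
4. ∠CZV = 59°  [△ZCV]
5. ∠QZY = 59°  [Q on ZC, Y on ZV]

∠QZY = 59°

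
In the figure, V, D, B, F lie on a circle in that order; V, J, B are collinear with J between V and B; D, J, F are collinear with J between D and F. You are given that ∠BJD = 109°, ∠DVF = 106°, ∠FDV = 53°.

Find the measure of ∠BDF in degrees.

1. ∠FJV = 109°  [vertical angles at J]
2. ∠DFV = 21°  [△VDF]
3. ∠BVF = 50°  [△VJF]
4. ∠BDF = 50°  [same arc BF]

∠BDF = 50°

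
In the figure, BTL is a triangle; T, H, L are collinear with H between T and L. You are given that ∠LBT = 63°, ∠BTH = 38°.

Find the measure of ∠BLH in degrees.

1. ∠BTL = 38°  [H on ray TL]
2. ∠BLT = 79°  [△BTL]
3. ∠BLH = 79°  [H on ray LT]

∠BLH = 79°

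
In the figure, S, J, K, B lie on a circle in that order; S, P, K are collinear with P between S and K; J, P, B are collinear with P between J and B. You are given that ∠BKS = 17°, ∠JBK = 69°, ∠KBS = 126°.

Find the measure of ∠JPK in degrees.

∠JPK = 86°

1. ∠BJS = 17°  [same arc SB]
2. ∠JSK = 69°  [same arc JK]
3. ∠JPS = 94°  [△SPJ]
4. ∠JPK = 86°  [linear pair at P on SK]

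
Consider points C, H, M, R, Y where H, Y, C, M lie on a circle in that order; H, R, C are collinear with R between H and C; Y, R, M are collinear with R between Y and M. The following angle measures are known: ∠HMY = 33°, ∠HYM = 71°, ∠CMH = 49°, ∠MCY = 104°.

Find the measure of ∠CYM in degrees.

∠CYM = 60°

1. ∠HCM = 71°  [same arc HM]
2. ∠CHM = 60°  [△HCM]
3. ∠CYM = 60°  [same arc CM]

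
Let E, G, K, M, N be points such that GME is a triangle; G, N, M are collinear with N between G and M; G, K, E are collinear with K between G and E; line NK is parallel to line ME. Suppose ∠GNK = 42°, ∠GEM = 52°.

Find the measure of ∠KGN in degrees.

∠KGN = 86°

1. ∠EMG = 42°  [NK∥ME, corresponding at N]
2. ∠EGM = 86°  [△GME]
3. ∠KGN = 86°  [N on GM, K on GE]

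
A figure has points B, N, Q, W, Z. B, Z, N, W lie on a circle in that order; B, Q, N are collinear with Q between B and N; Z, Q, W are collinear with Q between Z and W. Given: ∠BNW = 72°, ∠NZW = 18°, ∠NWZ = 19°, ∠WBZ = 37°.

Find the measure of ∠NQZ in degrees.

1. ∠BZW = 72°  [same arc BW]
2. ∠NBZ = 19°  [same arc ZN]
3. ∠BQZ = 89°  [△BQZ]
4. ∠NQZ = 91°  [linear pair at Q on BN]

∠NQZ = 91°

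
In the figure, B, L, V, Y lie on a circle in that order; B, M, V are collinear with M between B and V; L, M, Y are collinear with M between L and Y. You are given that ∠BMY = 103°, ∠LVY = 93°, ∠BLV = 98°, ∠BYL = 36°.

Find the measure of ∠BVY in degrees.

1. ∠VBY = 41°  [△BMY]
2. ∠BYV = 82°  [cyclic BLVY, opposite ∠L+∠Y]
3. ∠BVY = 57°  [△BVY]

∠BVY = 57°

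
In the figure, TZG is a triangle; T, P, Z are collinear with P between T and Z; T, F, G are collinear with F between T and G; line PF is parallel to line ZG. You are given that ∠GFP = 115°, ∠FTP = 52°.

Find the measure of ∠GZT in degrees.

∠GZT = 63°

1. ∠PFT = 65°  [linear pair at F on TG]
2. ∠FPT = 63°  [△TPF]
3. ∠GZT = 63°  [PF∥ZG, corresponding at P]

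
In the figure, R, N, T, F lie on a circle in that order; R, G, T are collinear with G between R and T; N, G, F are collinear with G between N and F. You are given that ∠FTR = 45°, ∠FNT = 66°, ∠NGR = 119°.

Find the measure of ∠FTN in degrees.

∠FTN = 98°

1. ∠FGT = 119°  [vertical angles at G]
2. ∠NFT = 16°  [△TGF]
3. ∠FTN = 98°  [△NTF]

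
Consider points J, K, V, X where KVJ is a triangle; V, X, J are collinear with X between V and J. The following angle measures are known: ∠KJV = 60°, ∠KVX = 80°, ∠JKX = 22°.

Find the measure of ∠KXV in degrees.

1. ∠KJX = 60°  [X on ray JV]
2. ∠JXK = 98°  [△KXJ]
3. ∠KXV = 82°  [linear pair at X on VJ]

∠KXV = 82°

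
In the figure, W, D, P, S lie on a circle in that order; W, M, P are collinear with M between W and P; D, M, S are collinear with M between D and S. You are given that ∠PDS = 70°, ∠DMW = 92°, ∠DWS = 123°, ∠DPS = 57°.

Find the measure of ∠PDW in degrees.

1. ∠DSP = 53°  [△DPS]
2. ∠DMP = 88°  [linear pair at M on WP]
3. ∠DWP = 53°  [same arc DP]
4. ∠DPW = 22°  [△DMP]
5. ∠PDW = 105°  [△WDP]

∠PDW = 105°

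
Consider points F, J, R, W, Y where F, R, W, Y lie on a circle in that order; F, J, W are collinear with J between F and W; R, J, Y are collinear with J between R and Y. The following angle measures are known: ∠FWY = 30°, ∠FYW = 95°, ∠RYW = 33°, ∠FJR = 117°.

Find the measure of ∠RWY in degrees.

∠RWY = 92°

1. ∠WFY = 55°  [△FWY]
2. ∠WRY = 55°  [same arc WY]
3. ∠RWY = 92°  [△RWY]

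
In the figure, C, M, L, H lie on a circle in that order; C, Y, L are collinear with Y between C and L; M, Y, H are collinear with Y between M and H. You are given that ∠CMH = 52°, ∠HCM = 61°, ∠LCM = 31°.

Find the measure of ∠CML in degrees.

1. ∠CHM = 67°  [△CMH]
2. ∠CLM = 67°  [same arc CM]
3. ∠CML = 82°  [△CML]

∠CML = 82°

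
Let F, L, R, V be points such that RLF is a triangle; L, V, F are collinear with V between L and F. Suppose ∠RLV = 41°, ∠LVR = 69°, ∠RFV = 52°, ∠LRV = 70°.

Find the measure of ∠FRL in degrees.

1. ∠FLR = 41°  [V on ray LF]
2. ∠LFR = 52°  [V on ray FL]
3. ∠FRL = 87°  [△RLF]

∠FRL = 87°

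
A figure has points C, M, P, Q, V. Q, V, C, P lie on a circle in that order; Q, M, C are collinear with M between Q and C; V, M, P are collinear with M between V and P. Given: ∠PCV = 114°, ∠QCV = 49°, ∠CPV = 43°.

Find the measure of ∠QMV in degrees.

1. ∠CVP = 23°  [△VCP]
2. ∠CMV = 108°  [△VMC]
3. ∠QMV = 72°  [linear pair at M on QC]

∠QMV = 72°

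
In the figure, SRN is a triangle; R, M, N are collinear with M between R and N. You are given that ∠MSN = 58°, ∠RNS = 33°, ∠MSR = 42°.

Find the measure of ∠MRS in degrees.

∠MRS = 47°

1. ∠MNS = 33°  [M on ray NR]
2. ∠NMS = 89°  [△SMN]
3. ∠RMS = 91°  [linear pair at M on RN]
4. ∠MRS = 47°  [△SRM]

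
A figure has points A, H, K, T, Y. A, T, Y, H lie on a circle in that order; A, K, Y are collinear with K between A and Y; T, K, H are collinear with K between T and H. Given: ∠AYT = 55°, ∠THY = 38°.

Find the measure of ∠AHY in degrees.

∠AHY = 93°

1. ∠TAY = 38°  [same arc TY]
2. ∠ATY = 87°  [△ATY]
3. ∠AHY = 93°  [cyclic ATYH, opposite ∠T+∠H]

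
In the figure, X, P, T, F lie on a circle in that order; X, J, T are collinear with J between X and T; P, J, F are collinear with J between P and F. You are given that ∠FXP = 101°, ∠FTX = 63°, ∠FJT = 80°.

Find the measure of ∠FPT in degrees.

1. ∠FTP = 79°  [cyclic XPTF, opposite ∠X+∠T]
2. ∠PFT = 37°  [△TJF]
3. ∠FPT = 64°  [△PTF]

∠FPT = 64°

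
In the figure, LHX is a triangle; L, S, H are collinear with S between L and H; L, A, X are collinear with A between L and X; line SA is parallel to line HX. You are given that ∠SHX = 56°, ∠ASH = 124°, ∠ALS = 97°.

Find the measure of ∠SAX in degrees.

1. ∠ASL = 56°  [linear pair at S on LH]
2. ∠LAS = 27°  [△LSA]
3. ∠SAX = 153°  [linear pair at A on LX]

∠SAX = 153°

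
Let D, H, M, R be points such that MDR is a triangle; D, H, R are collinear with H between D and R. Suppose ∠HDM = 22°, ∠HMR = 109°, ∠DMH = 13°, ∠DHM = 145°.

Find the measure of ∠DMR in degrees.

∠DMR = 122°

1. ∠MDR = 22°  [H on ray DR]
2. ∠MHR = 35°  [linear pair at H on DR]
3. ∠HRM = 36°  [△MHR]
4. ∠DRM = 36°  [H on ray RD]
5. ∠DMR = 122°  [△MDR]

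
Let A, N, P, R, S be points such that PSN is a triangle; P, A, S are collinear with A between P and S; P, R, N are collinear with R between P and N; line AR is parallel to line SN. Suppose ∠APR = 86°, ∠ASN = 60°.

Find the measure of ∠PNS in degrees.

1. ∠NPS = 86°  [A on PS, R on PN]
2. ∠NSP = 60°  [A on ray SP]
3. ∠PNS = 34°  [△PSN]

∠PNS = 34°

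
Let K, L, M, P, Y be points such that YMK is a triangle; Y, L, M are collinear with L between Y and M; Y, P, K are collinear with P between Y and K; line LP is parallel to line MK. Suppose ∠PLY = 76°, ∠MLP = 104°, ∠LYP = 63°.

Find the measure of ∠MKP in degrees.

∠MKP = 41°

1. ∠LPY = 41°  [△YLP]
2. ∠KPL = 139°  [linear pair at P on YK]
3. ∠MKP = 41°  [LP∥MK, co-interior at K–P]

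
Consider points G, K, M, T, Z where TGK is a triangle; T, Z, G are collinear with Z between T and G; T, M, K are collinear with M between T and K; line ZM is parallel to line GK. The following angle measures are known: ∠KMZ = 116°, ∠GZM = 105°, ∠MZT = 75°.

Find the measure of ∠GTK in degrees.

∠GTK = 41°

1. ∠TMZ = 64°  [linear pair at M on TK]
2. ∠MTZ = 41°  [△TZM]
3. ∠GTK = 41°  [Z on TG, M on TK]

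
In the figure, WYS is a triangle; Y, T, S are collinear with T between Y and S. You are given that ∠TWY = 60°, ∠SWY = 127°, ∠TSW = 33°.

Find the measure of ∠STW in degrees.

∠STW = 80°

1. ∠WSY = 33°  [T on ray SY]
2. ∠SYW = 20°  [△WYS]
3. ∠TYW = 20°  [T on ray YS]
4. ∠WTY = 100°  [△WYT]
5. ∠STW = 80°  [linear pair at T on YS]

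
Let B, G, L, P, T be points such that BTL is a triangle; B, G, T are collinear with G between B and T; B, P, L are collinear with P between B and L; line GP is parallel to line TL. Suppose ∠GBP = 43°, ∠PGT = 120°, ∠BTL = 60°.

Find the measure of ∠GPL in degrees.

1. ∠BGP = 60°  [linear pair at G on BT]
2. ∠BPG = 77°  [△BGP]
3. ∠GPL = 103°  [linear pair at P on BL]

∠GPL = 103°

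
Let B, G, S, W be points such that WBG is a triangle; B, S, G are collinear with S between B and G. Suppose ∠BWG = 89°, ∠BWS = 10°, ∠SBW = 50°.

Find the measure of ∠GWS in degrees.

1. ∠BSW = 120°  [△WBS]
2. ∠GBW = 50°  [S on ray BG]
3. ∠GSW = 60°  [linear pair at S on BG]
4. ∠BGW = 41°  [△WBG]
5. ∠SGW = 41°  [S on ray GB]
6. ∠GWS = 79°  [△WSG]

∠GWS = 79°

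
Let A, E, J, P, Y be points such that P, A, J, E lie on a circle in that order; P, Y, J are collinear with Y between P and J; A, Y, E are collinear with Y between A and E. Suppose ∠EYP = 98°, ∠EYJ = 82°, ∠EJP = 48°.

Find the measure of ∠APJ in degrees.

∠APJ = 50°

1. ∠AYP = 82°  [vertical angles at Y]
2. ∠EAP = 48°  [same arc PE]
3. ∠APJ = 50°  [△PYA]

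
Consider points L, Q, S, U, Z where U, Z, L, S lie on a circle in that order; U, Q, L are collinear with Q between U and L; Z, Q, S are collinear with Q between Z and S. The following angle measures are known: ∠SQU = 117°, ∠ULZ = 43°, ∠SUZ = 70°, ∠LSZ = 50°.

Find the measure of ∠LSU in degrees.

1. ∠LQS = 63°  [linear pair at Q on UL]
2. ∠USZ = 43°  [same arc UZ]
3. ∠SLU = 67°  [△LQS]
4. ∠LUS = 20°  [△UQS]
5. ∠LSU = 93°  [△ULS]

∠LSU = 93°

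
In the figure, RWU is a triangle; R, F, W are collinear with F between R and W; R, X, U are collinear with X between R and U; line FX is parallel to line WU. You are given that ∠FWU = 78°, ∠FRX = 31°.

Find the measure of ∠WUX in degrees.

1. ∠RWU = 78°  [F on ray WR]
2. ∠URW = 31°  [F on RW, X on RU]
3. ∠RUW = 71°  [△RWU]
4. ∠WUX = 71°  [X on ray UR]

∠WUX = 71°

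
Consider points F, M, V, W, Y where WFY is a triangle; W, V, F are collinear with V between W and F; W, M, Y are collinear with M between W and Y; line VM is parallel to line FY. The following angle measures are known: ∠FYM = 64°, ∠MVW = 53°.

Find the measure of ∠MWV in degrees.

1. ∠FYW = 64°  [M on ray YW]
2. ∠WFY = 53°  [VM∥FY, corresponding at V]
3. ∠FWY = 63°  [△WFY]
4. ∠MWV = 63°  [V on WF, M on WY]

∠MWV = 63°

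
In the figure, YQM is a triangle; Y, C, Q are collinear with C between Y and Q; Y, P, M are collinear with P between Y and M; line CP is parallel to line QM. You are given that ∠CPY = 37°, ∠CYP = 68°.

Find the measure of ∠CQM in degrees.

∠CQM = 75°

1. ∠PCY = 75°  [△YCP]
2. ∠PCQ = 105°  [linear pair at C on YQ]
3. ∠CQM = 75°  [CP∥QM, co-interior at Q–C]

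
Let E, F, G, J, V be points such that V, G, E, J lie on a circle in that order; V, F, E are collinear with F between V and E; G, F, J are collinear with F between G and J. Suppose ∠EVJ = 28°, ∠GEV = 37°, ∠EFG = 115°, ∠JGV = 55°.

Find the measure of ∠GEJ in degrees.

∠GEJ = 92°

1. ∠GJV = 37°  [same arc VG]
2. ∠GVJ = 88°  [△VGJ]
3. ∠GEJ = 92°  [cyclic VGEJ, opposite ∠V+∠E]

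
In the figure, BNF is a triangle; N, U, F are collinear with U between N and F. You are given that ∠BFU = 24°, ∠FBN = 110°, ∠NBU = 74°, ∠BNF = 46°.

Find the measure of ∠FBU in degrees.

1. ∠BNU = 46°  [U on ray NF]
2. ∠BUN = 60°  [△BNU]
3. ∠BUF = 120°  [linear pair at U on NF]
4. ∠FBU = 36°  [△BUF]

∠FBU = 36°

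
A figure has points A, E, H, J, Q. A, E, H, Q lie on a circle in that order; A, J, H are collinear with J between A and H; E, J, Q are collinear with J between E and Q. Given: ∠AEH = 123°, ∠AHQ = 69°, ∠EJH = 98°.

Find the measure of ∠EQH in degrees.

1. ∠AEQ = 69°  [same arc AQ]
2. ∠AJE = 82°  [linear pair at J on AH]
3. ∠EAH = 29°  [△AJE]
4. ∠EQH = 29°  [same arc EH]

∠EQH = 29°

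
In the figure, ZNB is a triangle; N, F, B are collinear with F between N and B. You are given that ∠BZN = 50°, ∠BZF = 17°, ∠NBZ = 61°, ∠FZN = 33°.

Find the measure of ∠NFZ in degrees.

∠NFZ = 78°

1. ∠BNZ = 69°  [△ZNB]
2. ∠FNZ = 69°  [F on ray NB]
3. ∠NFZ = 78°  [△ZNF]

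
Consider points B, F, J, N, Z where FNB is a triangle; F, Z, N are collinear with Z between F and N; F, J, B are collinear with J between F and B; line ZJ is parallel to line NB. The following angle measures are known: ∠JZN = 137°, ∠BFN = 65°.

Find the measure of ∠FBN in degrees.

1. ∠FZJ = 43°  [linear pair at Z on FN]
2. ∠JFZ = 65°  [Z on FN, J on FB]
3. ∠FJZ = 72°  [△FZJ]
4. ∠FBN = 72°  [ZJ∥NB, corresponding at J]

∠FBN = 72°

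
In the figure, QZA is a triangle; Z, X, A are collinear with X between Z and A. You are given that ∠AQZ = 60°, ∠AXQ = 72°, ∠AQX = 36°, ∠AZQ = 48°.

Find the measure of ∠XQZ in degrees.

∠XQZ = 24°

1. ∠QXZ = 108°  [linear pair at X on ZA]
2. ∠QZX = 48°  [X on ray ZA]
3. ∠XQZ = 24°  [△QZX]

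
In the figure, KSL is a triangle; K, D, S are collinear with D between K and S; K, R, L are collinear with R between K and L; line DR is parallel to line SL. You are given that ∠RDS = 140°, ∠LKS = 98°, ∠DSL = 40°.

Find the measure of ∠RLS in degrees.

1. ∠KSL = 40°  [D on ray SK]
2. ∠KLS = 42°  [△KSL]
3. ∠RLS = 42°  [R on ray LK]

∠RLS = 42°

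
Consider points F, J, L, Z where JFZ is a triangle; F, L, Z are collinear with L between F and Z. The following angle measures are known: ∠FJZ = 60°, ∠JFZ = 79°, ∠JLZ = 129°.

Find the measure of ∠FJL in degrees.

∠FJL = 50°

1. ∠JFL = 79°  [L on ray FZ]
2. ∠FLJ = 51°  [linear pair at L on FZ]
3. ∠FJL = 50°  [△JFL]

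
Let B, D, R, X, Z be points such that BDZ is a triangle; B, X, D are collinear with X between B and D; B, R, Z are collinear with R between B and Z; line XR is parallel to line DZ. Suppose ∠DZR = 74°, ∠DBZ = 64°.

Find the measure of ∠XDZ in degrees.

∠XDZ = 42°

1. ∠BZD = 74°  [R on ray ZB]
2. ∠BDZ = 42°  [△BDZ]
3. ∠XDZ = 42°  [X on ray DB]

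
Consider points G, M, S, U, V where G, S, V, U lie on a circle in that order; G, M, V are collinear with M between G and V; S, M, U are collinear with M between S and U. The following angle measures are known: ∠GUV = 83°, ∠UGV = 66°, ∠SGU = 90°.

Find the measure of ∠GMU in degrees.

∠GMU = 55°

1. ∠GVU = 31°  [△GVU]
2. ∠GSU = 31°  [same arc GU]
3. ∠GUS = 59°  [△GSU]
4. ∠GMU = 55°  [△GMU]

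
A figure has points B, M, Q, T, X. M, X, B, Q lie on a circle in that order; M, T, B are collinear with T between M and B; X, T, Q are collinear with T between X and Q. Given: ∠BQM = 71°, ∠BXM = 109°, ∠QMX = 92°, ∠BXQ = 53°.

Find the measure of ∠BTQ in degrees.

1. ∠QBX = 88°  [cyclic MXBQ, opposite ∠M+∠B]
2. ∠BMQ = 53°  [same arc BQ]
3. ∠BQX = 39°  [△XBQ]
4. ∠MBQ = 56°  [△MBQ]
5. ∠BTQ = 85°  [△BTQ]

∠BTQ = 85°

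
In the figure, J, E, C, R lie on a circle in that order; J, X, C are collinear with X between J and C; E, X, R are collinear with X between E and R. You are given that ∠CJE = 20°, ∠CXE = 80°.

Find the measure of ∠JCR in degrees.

∠JCR = 60°

1. ∠CRE = 20°  [same arc EC]
2. ∠JXR = 80°  [vertical angles at X]
3. ∠CXR = 100°  [linear pair at X on JC]
4. ∠JCR = 60°  [△CXR]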